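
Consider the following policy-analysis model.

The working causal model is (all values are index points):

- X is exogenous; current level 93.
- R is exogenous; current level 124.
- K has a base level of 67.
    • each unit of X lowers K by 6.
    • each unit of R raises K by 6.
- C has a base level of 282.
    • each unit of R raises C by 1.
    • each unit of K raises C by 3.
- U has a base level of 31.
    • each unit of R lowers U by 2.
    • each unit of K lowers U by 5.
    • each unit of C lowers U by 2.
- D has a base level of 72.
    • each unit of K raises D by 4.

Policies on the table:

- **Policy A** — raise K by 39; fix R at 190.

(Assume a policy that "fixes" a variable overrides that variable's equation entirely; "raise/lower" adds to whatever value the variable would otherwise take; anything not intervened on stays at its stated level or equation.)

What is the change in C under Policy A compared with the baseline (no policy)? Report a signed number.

Baseline:
  X = 93
  R = 124
  K = 67 − 6·93 + 6·124 = 253
  C = 282 + 124 + 3·253 = 1165
Policy A (K + 39, R := 190):
  X = 93
  R = 190
  K = 67 − 6·93 + 6·190 (+39 from intervention) = 688
  C = 282 + 190 + 3·688 = 2536
Change in C: 2536 − 1165 = 1371

1371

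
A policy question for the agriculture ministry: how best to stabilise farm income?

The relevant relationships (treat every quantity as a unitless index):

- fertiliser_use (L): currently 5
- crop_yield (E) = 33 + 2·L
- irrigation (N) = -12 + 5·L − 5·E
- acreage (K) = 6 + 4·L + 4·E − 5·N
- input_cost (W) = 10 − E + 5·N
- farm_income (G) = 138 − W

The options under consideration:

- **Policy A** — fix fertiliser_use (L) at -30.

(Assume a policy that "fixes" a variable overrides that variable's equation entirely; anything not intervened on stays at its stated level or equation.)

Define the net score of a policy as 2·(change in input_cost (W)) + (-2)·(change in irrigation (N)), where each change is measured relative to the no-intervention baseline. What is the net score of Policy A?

Baseline:
  L = 5
  E = 33 + 2·5 = 43
  N = -12 + 5·5 − 5·43 = -202
  W = 10 − 43 + 5·(-202) = -1043
Policy A (L := -30):
  L = -30
  E = 33 + 2·(-30) = -27
  N = -12 + 5·(-30) − 5·(-27) = -27
  W = 10 − (-27) + 5·(-27) = -98
ΔW = -98 − (-1043) = 945; ΔN = -27 − (-202) = 175
Score = 2·945 + (-2)·175 = 1540

1540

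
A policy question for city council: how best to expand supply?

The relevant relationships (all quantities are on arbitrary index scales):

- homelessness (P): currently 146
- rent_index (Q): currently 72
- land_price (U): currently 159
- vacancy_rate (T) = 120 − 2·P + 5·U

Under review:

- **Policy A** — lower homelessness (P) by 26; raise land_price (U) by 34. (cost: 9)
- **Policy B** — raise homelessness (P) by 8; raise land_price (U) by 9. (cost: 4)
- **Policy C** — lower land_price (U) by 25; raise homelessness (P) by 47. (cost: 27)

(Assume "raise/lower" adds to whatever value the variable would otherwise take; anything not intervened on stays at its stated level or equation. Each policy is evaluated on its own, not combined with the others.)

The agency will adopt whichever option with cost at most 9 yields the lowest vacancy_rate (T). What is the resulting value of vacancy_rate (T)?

652

Policy A (P − 26, U + 34):
  P = 146 − 26 = 120
  U = 159 + 34 = 193
  T = 120 − 2·120 + 5·193 = 845
Policy B (P + 8, U + 9):
  P = 146 + 8 = 154
  U = 159 + 9 = 168
  T = 120 − 2·154 + 5·168 = 652
Comparing — Policy A: T=845, Policy B: T=652. Lowest is 652 (Policy B).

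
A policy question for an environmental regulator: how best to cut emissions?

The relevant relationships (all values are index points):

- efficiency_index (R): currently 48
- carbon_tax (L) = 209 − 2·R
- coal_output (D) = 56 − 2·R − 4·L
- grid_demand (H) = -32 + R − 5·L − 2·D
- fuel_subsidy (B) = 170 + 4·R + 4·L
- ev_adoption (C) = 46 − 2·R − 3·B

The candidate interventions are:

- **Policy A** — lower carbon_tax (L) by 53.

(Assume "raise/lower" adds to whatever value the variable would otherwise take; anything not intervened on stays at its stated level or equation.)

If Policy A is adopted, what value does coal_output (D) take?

-280

Policy A (L − 53):
  R = 48
  L = 209 − 2·48 (−53 from intervention) = 60
  D = 56 − 2·48 − 4·60 = -280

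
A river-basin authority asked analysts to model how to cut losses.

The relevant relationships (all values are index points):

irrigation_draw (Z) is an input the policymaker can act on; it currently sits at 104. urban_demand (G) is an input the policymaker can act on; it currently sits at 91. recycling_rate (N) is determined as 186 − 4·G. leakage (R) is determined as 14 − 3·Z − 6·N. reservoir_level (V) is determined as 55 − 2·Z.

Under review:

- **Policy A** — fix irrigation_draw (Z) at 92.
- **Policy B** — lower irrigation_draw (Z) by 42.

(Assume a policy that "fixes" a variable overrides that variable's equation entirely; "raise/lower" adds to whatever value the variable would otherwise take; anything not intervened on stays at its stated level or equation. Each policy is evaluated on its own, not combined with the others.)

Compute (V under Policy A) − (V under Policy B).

Policy A (Z := 92):
  Z = 92
  V = 55 − 2·92 = -129
Policy B (Z − 42):
  Z = 104 − 42 = 62
  V = 55 − 2·62 = -69
V: -129 − (-69) = -60

-60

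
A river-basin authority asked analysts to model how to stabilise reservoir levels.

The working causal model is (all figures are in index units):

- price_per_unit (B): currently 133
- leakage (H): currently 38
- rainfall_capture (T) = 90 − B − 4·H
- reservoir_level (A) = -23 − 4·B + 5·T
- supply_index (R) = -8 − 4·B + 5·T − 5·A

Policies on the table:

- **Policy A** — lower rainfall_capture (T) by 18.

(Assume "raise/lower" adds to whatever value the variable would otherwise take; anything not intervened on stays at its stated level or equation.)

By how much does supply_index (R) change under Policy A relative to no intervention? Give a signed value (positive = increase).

Baseline:
  B = 133
  H = 38
  T = 90 − 133 − 4·38 = -195
  A = -23 − 4·133 + 5·(-195) = -1530
  R = -8 − 4·133 + 5·(-195) − 5·(-1530) = 6135
Policy A (T − 18):
  B = 133
  H = 38
  T = 90 − 133 − 4·38 (−18 from intervention) = -213
  A = -23 − 4·133 + 5·(-213) = -1620
  R = -8 − 4·133 + 5·(-213) − 5·(-1620) = 6495
Change in R: 6495 − 6135 = 360

360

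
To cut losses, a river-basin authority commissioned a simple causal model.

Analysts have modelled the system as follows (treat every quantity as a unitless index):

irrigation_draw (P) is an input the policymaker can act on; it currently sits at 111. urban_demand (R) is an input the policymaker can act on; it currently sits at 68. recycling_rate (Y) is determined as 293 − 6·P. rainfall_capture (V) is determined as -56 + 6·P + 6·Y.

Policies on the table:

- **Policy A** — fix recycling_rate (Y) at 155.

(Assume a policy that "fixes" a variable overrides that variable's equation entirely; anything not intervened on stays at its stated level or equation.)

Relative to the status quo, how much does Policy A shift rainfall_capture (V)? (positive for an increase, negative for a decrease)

3168

Baseline:
  P = 111
  Y = 293 − 6·111 = -373
  V = -56 + 6·111 + 6·(-373) = -1628
Policy A (Y := 155):
  P = 111
  Y = 155
  V = -56 + 6·111 + 6·155 = 1540
Change in V: 1540 − (-1628) = 3168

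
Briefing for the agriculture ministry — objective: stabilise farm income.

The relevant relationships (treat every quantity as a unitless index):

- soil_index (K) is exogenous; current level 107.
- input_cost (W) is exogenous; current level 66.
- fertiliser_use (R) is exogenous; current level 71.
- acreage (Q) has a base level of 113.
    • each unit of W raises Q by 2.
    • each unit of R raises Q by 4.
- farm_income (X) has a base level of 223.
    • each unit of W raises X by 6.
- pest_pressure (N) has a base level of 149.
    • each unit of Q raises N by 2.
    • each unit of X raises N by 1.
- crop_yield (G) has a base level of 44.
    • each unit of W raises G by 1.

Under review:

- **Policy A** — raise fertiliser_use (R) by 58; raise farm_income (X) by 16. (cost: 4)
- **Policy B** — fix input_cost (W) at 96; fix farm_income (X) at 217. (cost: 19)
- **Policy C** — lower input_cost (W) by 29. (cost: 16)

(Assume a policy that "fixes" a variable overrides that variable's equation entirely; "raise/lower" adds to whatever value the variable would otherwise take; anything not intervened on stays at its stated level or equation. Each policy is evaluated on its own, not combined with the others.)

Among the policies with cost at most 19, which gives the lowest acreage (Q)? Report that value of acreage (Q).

471

Policy A (R + 58, X + 16):
  W = 66
  R = 71 + 58 = 129
  Q = 113 + 2·66 + 4·129 = 761
Policy B (W := 96, X := 217):
  W = 96
  R = 71
  Q = 113 + 2·96 + 4·71 = 589
Policy C (W − 29):
  W = 66 − 29 = 37
  R = 71
  Q = 113 + 2·37 + 4·71 = 471
Comparing — Policy A: Q=761, Policy B: Q=589, Policy C: Q=471. Lowest is 471 (Policy C).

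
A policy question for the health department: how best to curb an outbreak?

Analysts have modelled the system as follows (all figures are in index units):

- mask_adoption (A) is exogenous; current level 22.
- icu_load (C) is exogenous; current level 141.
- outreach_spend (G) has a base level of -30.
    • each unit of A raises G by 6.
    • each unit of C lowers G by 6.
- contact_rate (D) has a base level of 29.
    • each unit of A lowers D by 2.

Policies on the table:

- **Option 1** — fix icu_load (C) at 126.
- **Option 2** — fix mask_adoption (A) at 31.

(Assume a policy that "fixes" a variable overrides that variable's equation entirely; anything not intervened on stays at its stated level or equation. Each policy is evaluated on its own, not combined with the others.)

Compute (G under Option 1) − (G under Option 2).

Option 1 (C := 126):
  A = 22
  C = 126
  G = -30 + 6·22 − 6·126 = -654
Option 2 (A := 31):
  A = 31
  C = 141
  G = -30 + 6·31 − 6·141 = -690
G: -654 − (-690) = 36

36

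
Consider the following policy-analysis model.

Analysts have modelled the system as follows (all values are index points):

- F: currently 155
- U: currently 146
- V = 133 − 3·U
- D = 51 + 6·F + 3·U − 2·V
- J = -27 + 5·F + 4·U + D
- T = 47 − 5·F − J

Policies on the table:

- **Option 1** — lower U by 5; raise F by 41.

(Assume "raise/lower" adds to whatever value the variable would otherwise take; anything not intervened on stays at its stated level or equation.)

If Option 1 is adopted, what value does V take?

Option 1 (U − 5, F + 41):
  U = 146 − 5 = 141
  V = 133 − 3·141 = -290

-290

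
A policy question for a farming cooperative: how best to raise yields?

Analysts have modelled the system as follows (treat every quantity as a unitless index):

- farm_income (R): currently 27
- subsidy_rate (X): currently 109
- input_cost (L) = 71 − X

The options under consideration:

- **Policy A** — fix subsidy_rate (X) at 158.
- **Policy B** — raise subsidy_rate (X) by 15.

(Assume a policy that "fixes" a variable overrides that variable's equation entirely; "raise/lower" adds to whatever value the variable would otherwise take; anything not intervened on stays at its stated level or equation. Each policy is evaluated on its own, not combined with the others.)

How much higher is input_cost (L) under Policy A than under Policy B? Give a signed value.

-34

Policy A (X := 158):
  X = 158
  L = 71 − 158 = -87
Policy B (X + 15):
  X = 109 + 15 = 124
  L = 71 − 124 = -53
L: -87 − (-53) = -34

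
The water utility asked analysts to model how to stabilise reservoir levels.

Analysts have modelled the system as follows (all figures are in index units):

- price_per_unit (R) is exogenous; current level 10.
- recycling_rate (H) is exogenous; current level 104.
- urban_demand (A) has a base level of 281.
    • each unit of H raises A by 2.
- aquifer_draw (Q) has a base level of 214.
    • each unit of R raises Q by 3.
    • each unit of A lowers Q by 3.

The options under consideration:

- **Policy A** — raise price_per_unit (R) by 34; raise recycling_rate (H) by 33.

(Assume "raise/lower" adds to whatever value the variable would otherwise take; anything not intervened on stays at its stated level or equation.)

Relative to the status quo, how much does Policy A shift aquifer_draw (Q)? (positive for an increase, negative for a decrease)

Baseline:
  R = 10
  H = 104
  A = 281 + 2·104 = 489
  Q = 214 + 3·10 − 3·489 = -1223
Policy A (R + 34, H + 33):
  R = 10 + 34 = 44
  H = 104 + 33 = 137
  A = 281 + 2·137 = 555
  Q = 214 + 3·44 − 3·555 = -1319
Change in Q: -1319 − (-1223) = -96

-96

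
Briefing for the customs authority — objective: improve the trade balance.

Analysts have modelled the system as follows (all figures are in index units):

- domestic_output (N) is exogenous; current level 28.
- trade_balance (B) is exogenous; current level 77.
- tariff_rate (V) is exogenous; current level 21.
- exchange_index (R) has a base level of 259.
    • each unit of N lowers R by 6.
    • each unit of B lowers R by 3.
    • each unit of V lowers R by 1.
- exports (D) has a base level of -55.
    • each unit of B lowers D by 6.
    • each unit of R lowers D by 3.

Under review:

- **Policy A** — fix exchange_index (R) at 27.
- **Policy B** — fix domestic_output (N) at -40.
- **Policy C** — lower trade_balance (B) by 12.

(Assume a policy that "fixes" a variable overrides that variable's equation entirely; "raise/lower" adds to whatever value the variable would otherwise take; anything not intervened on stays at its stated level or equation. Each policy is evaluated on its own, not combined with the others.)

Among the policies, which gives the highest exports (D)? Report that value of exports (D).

Policy A (R := 27):
  N = 28
  B = 77
  V = 21
  R = 27
  D = -55 − 6·77 − 3·27 = -598
Policy B (N := -40):
  N = -40
  B = 77
  V = 21
  R = 259 − 6·(-40) − 3·77 − 21 = 247
  D = -55 − 6·77 − 3·247 = -1258
Policy C (B − 12):
  N = 28
  B = 77 − 12 = 65
  V = 21
  R = 259 − 6·28 − 3·65 − 21 = -125
  D = -55 − 6·65 − 3·(-125) = -70
Comparing — Policy A: D=-598, Policy B: D=-1258, Policy C: D=-70. Highest is -70 (Policy C).

-70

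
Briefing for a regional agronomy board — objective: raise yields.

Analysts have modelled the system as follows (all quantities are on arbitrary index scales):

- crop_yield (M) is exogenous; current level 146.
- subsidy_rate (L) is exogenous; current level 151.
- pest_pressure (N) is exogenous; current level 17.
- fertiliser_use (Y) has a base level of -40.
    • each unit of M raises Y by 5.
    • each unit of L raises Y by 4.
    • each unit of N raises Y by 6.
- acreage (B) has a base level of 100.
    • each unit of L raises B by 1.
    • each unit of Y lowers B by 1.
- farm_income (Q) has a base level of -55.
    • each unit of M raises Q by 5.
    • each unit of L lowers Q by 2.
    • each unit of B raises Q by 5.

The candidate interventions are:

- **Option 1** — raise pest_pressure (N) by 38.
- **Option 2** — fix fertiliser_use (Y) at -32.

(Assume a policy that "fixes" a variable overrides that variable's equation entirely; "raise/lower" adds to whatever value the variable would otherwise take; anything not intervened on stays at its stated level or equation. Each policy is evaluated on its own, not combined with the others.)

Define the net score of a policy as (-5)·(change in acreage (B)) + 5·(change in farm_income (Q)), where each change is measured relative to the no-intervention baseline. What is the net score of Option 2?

Baseline:
  M = 146
  L = 151
  N = 17
  Y = -40 + 5·146 + 4·151 + 6·17 = 1396
  B = 100 + 151 − 1396 = -1145
  Q = -55 + 5·146 − 2·151 + 5·(-1145) = -5352
Option 2 (Y := -32):
  M = 146
  L = 151
  N = 17
  Y = -32
  B = 100 + 151 − (-32) = 283
  Q = -55 + 5·146 − 2·151 + 5·283 = 1788
ΔB = 283 − (-1145) = 1428; ΔQ = 1788 − (-5352) = 7140
Score = (-5)·1428 + 5·7140 = 28560

28560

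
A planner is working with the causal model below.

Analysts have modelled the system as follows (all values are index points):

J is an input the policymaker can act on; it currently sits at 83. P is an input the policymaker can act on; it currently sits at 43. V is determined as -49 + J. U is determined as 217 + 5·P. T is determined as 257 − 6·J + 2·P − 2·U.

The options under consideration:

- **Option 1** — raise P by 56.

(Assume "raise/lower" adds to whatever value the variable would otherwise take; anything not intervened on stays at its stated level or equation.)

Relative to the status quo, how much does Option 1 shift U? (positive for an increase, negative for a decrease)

280

Baseline:
  P = 43
  U = 217 + 5·43 = 432
Option 1 (P + 56):
  P = 43 + 56 = 99
  U = 217 + 5·99 = 712
Change in U: 712 − 432 = 280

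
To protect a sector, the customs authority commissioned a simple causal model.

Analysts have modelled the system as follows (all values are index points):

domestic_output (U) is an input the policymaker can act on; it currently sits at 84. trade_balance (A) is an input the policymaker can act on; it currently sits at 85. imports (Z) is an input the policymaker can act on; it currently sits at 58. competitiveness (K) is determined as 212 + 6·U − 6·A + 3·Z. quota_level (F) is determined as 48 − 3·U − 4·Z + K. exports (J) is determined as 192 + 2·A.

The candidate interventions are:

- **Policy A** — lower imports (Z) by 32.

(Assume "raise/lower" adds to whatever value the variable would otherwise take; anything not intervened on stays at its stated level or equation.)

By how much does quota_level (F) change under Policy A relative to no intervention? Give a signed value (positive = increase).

32

Baseline:
  U = 84
  A = 85
  Z = 58
  K = 212 + 6·84 − 6·85 + 3·58 = 380
  F = 48 − 3·84 − 4·58 + 380 = -56
Policy A (Z − 32):
  U = 84
  A = 85
  Z = 58 − 32 = 26
  K = 212 + 6·84 − 6·85 + 3·26 = 284
  F = 48 − 3·84 − 4·26 + 284 = -24
Change in F: -24 − (-56) = 32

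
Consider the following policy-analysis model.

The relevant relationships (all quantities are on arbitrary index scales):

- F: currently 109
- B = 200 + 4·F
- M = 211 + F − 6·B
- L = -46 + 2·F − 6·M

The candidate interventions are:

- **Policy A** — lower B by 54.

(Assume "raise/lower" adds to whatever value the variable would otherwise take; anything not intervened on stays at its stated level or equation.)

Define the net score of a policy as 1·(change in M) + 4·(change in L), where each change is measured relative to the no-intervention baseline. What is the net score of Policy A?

-7452

Baseline:
  F = 109
  B = 200 + 4·109 = 636
  M = 211 + 109 − 6·636 = -3496
  L = -46 + 2·109 − 6·(-3496) = 21148
Policy A (B − 54):
  F = 109
  B = 200 + 4·109 (−54 from intervention) = 582
  M = 211 + 109 − 6·582 = -3172
  L = -46 + 2·109 − 6·(-3172) = 19204
ΔM = -3172 − (-3496) = 324; ΔL = 19204 − 21148 = -1944
Score = 1·324 + 4·(-1944) = -7452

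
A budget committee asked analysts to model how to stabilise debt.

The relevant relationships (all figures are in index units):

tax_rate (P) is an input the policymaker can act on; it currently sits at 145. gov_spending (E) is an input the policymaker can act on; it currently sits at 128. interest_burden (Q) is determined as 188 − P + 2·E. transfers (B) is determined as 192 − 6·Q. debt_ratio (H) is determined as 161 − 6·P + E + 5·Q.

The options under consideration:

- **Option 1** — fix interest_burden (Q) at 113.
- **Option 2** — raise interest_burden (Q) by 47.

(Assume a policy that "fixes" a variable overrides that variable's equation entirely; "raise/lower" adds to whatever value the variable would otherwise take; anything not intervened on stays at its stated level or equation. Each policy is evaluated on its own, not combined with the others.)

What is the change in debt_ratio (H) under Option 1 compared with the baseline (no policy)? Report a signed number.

Baseline:
  P = 145
  E = 128
  Q = 188 − 145 + 2·128 = 299
  H = 161 − 6·145 + 128 + 5·299 = 914
Option 1 (Q := 113):
  P = 145
  E = 128
  Q = 113
  H = 161 − 6·145 + 128 + 5·113 = -16
Change in H: -16 − 914 = -930

-930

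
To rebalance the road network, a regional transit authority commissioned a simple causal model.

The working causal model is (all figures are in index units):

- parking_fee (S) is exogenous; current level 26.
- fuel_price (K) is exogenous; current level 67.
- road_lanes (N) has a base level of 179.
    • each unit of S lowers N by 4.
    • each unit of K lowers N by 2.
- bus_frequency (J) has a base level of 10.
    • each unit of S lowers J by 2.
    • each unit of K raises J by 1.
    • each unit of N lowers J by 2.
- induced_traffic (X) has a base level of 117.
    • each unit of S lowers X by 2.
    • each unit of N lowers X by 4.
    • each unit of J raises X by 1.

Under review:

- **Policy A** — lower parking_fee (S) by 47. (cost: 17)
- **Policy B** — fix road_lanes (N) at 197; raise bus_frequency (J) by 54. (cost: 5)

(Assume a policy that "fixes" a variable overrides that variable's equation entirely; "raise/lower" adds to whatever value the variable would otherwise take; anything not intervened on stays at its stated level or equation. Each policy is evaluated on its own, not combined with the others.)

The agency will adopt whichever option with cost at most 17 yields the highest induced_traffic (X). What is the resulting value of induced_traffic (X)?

Policy A (S − 47):
  S = 26 − 47 = -21
  K = 67
  N = 179 − 4·(-21) − 2·67 = 129
  J = 10 − 2·(-21) + 67 − 2·129 = -139
  X = 117 − 2·(-21) − 4·129 + (-139) = -496
Policy B (N := 197, J + 54):
  S = 26
  K = 67
  N = 197
  J = 10 − 2·26 + 67 − 2·197 (+54 from intervention) = -315
  X = 117 − 2·26 − 4·197 + (-315) = -1038
Comparing — Policy A: X=-496, Policy B: X=-1038. Highest is -496 (Policy A).

-496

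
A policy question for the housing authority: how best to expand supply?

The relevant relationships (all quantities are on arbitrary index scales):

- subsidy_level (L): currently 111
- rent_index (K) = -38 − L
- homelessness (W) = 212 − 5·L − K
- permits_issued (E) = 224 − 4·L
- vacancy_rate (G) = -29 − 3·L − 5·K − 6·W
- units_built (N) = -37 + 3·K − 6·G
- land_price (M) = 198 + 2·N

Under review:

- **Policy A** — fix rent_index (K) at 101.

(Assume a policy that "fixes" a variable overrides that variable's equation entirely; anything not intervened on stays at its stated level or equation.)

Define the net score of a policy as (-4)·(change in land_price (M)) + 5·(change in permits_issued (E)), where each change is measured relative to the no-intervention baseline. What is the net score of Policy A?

6000

Baseline:
  L = 111
  K = -38 − 111 = -149
  W = 212 − 5·111 − (-149) = -194
  E = 224 − 4·111 = -220
  G = -29 − 3·111 − 5·(-149) − 6·(-194) = 1547
  N = -37 + 3·(-149) − 6·1547 = -9766
  M = 198 + 2·(-9766) = -19334
Policy A (K := 101):
  L = 111
  K = 101
  W = 212 − 5·111 − 101 = -444
  E = 224 − 4·111 = -220
  G = -29 − 3·111 − 5·101 − 6·(-444) = 1797
  N = -37 + 3·101 − 6·1797 = -10516
  M = 198 + 2·(-10516) = -20834
ΔM = -20834 − (-19334) = -1500; ΔE = -220 − (-220) = 0
Score = (-4)·(-1500) + 5·0 = 6000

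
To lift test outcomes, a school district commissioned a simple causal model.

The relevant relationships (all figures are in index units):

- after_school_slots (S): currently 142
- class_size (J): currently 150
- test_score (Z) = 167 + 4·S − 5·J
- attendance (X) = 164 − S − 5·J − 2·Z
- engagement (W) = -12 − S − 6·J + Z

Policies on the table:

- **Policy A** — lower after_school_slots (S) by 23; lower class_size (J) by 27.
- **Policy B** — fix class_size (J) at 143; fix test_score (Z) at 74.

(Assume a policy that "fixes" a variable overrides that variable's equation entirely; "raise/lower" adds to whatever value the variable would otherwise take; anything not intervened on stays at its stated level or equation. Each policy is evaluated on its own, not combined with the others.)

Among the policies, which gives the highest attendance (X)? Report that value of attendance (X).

-626

Policy A (S − 23, J − 27):
  S = 142 − 23 = 119
  J = 150 − 27 = 123
  Z = 167 + 4·119 − 5·123 = 28
  X = 164 − 119 − 5·123 − 2·28 = -626
Policy B (J := 143, Z := 74):
  S = 142
  J = 143
  Z = 74
  X = 164 − 142 − 5·143 − 2·74 = -841
Comparing — Policy A: X=-626, Policy B: X=-841. Highest is -626 (Policy A).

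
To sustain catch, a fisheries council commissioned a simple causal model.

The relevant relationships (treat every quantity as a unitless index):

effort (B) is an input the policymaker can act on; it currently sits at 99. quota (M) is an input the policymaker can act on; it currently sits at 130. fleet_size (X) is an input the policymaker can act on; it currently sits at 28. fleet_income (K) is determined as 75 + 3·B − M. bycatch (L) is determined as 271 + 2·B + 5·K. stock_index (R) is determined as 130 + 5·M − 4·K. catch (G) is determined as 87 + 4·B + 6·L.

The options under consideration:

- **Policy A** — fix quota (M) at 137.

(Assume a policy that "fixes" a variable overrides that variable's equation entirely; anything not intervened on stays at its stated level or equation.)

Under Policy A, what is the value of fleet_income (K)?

Policy A (M := 137):
  B = 99
  M = 137
  K = 75 + 3·99 − 137 = 235

235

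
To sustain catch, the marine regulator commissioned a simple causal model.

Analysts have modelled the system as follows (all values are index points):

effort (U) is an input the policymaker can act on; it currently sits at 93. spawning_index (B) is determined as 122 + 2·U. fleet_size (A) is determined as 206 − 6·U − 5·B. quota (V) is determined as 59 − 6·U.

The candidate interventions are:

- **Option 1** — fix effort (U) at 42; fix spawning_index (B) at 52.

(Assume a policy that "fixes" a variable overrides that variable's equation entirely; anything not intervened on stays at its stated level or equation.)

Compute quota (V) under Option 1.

-193

Option 1 (U := 42, B := 52):
  U = 42
  V = 59 − 6·42 = -193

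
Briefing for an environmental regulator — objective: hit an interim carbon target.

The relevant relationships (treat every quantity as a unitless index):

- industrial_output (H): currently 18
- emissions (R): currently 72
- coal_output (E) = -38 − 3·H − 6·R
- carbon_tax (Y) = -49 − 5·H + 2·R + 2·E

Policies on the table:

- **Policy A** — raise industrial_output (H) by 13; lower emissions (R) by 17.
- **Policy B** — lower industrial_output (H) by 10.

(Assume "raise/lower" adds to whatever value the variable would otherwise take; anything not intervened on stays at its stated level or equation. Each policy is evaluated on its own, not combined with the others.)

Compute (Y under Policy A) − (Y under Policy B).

-83

Policy A (H + 13, R − 17):
  H = 18 + 13 = 31
  R = 72 − 17 = 55
  E = -38 − 3·31 − 6·55 = -461
  Y = -49 − 5·31 + 2·55 + 2·(-461) = -1016
Policy B (H − 10):
  H = 18 − 10 = 8
  R = 72
  E = -38 − 3·8 − 6·72 = -494
  Y = -49 − 5·8 + 2·72 + 2·(-494) = -933
Y: -1016 − (-933) = -83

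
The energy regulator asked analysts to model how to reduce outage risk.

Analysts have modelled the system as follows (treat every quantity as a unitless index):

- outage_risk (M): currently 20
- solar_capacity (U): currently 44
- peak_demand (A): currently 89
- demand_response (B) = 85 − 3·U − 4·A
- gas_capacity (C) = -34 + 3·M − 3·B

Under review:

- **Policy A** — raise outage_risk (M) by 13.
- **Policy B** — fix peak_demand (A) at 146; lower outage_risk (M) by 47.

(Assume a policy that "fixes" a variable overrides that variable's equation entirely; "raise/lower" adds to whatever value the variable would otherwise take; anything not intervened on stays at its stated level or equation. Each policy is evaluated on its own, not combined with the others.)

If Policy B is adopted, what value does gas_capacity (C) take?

1778

Policy B (A := 146, M − 47):
  M = 20 − 47 = -27
  U = 44
  A = 146
  B = 85 − 3·44 − 4·146 = -631
  C = -34 + 3·(-27) − 3·(-631) = 1778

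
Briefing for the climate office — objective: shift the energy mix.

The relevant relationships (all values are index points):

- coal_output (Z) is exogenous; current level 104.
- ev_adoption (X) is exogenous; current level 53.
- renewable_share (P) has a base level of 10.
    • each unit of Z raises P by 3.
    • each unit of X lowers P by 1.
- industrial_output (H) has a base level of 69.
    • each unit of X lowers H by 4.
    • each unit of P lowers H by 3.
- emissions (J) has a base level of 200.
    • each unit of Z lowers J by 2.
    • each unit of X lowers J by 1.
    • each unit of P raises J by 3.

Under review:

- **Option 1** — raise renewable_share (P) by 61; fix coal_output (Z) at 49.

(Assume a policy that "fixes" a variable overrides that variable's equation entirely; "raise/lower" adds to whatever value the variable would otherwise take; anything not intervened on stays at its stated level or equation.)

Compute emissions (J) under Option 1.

Option 1 (P + 61, Z := 49):
  Z = 49
  X = 53
  P = 10 + 3·49 − 53 (+61 from intervention) = 165
  J = 200 − 2·49 − 53 + 3·165 = 544

544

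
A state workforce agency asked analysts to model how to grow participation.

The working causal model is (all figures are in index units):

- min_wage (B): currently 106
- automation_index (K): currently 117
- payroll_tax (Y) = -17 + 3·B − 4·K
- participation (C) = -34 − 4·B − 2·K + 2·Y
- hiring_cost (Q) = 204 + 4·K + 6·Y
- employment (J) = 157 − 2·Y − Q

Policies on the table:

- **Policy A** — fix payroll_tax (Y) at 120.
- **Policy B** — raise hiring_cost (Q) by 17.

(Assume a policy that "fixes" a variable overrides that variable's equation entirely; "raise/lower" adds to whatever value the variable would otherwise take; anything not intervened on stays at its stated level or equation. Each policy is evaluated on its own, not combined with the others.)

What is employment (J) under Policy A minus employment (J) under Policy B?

-2279

Policy A (Y := 120):
  B = 106
  K = 117
  Y = 120
  Q = 204 + 4·117 + 6·120 = 1392
  J = 157 − 2·120 − 1392 = -1475
Policy B (Q + 17):
  B = 106
  K = 117
  Y = -17 + 3·106 − 4·117 = -167
  Q = 204 + 4·117 + 6·(-167) (+17 from intervention) = -313
  J = 157 − 2·(-167) − (-313) = 804
J: -1475 − 804 = -2279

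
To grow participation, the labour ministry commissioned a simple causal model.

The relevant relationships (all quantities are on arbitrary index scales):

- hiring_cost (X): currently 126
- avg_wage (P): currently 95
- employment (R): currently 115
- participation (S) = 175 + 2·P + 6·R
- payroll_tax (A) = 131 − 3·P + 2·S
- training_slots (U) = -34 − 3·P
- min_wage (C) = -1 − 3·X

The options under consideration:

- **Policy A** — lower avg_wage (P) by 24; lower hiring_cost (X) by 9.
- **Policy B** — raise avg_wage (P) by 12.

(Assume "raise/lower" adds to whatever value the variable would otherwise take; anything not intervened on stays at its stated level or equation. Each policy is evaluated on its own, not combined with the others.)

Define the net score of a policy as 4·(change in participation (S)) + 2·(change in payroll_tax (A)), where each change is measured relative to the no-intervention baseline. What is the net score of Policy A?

-240

Baseline:
  P = 95
  R = 115
  S = 175 + 2·95 + 6·115 = 1055
  A = 131 − 3·95 + 2·1055 = 1956
Policy A (P − 24, X − 9):
  P = 95 − 24 = 71
  R = 115
  S = 175 + 2·71 + 6·115 = 1007
  A = 131 − 3·71 + 2·1007 = 1932
ΔS = 1007 − 1055 = -48; ΔA = 1932 − 1956 = -24
Score = 4·(-48) + 2·(-24) = -240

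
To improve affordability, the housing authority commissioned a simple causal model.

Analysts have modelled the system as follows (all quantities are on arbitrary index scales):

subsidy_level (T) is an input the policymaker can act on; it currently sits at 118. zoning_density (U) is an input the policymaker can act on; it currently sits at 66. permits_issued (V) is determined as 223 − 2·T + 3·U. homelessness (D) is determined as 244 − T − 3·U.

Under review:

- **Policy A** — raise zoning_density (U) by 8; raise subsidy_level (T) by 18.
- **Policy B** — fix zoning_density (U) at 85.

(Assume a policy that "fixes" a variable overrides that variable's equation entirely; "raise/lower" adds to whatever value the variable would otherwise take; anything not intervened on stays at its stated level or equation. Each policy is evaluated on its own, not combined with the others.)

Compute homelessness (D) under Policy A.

Policy A (U + 8, T + 18):
  T = 118 + 18 = 136
  U = 66 + 8 = 74
  D = 244 − 136 − 3·74 = -114

-114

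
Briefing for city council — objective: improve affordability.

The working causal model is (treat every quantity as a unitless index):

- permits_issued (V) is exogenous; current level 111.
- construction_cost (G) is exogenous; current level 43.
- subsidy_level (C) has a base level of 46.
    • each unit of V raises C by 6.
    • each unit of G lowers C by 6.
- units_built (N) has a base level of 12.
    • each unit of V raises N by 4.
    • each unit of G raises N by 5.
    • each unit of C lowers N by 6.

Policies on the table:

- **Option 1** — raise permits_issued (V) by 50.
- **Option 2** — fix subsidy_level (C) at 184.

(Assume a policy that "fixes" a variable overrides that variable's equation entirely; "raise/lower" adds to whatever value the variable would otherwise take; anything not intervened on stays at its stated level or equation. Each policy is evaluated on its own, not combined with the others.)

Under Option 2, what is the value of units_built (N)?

Option 2 (C := 184):
  V = 111
  G = 43
  C = 184
  N = 12 + 4·111 + 5·43 − 6·184 = -433

-433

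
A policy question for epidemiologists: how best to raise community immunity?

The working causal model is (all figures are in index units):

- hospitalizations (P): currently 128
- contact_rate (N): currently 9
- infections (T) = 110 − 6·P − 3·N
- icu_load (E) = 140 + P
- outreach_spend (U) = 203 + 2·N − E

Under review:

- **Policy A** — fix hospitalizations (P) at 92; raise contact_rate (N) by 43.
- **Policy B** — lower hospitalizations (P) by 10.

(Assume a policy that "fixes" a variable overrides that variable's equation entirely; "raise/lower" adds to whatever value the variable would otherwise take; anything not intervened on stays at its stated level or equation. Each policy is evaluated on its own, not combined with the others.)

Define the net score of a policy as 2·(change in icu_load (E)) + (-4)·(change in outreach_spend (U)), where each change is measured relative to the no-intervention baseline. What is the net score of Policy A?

-560

Baseline:
  P = 128
  N = 9
  E = 140 + 128 = 268
  U = 203 + 2·9 − 268 = -47
Policy A (P := 92, N + 43):
  P = 92
  N = 9 + 43 = 52
  E = 140 + 92 = 232
  U = 203 + 2·52 − 232 = 75
ΔE = 232 − 268 = -36; ΔU = 75 − (-47) = 122
Score = 2·(-36) + (-4)·122 = -560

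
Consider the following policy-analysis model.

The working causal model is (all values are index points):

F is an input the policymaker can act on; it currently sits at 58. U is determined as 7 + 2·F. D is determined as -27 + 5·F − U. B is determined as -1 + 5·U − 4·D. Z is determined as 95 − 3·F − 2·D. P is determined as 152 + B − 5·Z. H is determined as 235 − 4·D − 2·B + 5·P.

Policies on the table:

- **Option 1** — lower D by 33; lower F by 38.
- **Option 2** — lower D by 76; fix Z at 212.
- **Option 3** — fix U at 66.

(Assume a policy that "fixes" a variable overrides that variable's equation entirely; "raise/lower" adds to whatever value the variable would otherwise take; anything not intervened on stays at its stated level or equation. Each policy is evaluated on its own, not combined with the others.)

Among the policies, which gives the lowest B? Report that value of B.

Option 1 (D − 33, F − 38):
  F = 58 − 38 = 20
  U = 7 + 2·20 = 47
  D = -27 + 5·20 − 47 (−33 from intervention) = -7
  B = -1 + 5·47 − 4·(-7) = 262
Option 2 (D − 76, Z := 212):
  F = 58
  U = 7 + 2·58 = 123
  D = -27 + 5·58 − 123 (−76 from intervention) = 64
  B = -1 + 5·123 − 4·64 = 358
Option 3 (U := 66):
  F = 58
  U = 66
  D = -27 + 5·58 − 66 = 197
  B = -1 + 5·66 − 4·197 = -459
Comparing — Option 1: B=262, Option 2: B=358, Option 3: B=-459. Lowest is -459 (Option 3).

-459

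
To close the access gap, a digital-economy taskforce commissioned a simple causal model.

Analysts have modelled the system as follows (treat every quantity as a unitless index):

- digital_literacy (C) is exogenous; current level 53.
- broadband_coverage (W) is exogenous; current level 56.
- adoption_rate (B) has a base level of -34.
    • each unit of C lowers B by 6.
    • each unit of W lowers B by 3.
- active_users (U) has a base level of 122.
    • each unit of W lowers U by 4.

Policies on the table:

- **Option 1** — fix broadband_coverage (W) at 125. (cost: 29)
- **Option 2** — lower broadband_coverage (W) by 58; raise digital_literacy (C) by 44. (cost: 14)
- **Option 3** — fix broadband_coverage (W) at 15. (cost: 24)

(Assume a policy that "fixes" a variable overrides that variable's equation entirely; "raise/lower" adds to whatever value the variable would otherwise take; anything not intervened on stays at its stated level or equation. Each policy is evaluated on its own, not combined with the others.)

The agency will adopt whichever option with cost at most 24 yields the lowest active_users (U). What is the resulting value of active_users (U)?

Option 2 (W − 58, C + 44):
  W = 56 − 58 = -2
  U = 122 − 4·(-2) = 130
Option 3 (W := 15):
  W = 15
  U = 122 − 4·15 = 62
Comparing — Option 2: U=130, Option 3: U=62. Lowest is 62 (Option 3).

62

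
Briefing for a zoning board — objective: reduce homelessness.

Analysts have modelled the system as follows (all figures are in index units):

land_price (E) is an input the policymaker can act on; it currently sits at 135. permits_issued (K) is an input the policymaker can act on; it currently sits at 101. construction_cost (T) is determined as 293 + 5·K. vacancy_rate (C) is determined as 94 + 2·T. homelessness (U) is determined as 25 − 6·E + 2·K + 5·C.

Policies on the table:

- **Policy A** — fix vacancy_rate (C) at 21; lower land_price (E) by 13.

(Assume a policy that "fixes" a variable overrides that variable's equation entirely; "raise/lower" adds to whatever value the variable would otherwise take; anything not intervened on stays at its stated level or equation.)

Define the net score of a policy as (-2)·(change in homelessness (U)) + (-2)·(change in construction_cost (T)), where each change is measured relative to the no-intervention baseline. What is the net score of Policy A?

16534

Baseline:
  E = 135
  K = 101
  T = 293 + 5·101 = 798
  C = 94 + 2·798 = 1690
  U = 25 − 6·135 + 2·101 + 5·1690 = 7867
Policy A (C := 21, E − 13):
  E = 135 − 13 = 122
  K = 101
  T = 293 + 5·101 = 798
  C = 21
  U = 25 − 6·122 + 2·101 + 5·21 = -400
ΔU = -400 − 7867 = -8267; ΔT = 798 − 798 = 0
Score = (-2)·(-8267) + (-2)·0 = 16534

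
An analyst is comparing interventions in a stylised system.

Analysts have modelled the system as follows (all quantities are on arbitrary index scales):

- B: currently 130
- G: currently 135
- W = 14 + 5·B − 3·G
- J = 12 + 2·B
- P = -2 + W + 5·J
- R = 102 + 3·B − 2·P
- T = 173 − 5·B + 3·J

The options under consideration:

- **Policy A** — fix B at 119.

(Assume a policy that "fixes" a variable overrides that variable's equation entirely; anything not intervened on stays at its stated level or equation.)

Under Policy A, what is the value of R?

Policy A (B := 119):
  B = 119
  G = 135
  W = 14 + 5·119 − 3·135 = 204
  J = 12 + 2·119 = 250
  P = -2 + 204 + 5·250 = 1452
  R = 102 + 3·119 − 2·1452 = -2445

-2445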